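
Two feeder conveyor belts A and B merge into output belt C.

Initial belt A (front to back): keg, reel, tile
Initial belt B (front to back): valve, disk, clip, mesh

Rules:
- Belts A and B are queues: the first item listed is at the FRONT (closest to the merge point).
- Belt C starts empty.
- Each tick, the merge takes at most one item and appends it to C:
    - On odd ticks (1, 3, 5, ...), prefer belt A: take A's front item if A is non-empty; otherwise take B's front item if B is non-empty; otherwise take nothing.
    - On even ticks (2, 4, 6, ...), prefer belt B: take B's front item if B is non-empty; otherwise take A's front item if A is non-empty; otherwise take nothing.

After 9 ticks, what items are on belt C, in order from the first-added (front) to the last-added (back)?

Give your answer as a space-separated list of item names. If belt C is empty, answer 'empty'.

Tick 1: prefer A, take keg from A; A=[reel,tile] B=[valve,disk,clip,mesh] C=[keg]
Tick 2: prefer B, take valve from B; A=[reel,tile] B=[disk,clip,mesh] C=[keg,valve]
Tick 3: prefer A, take reel from A; A=[tile] B=[disk,clip,mesh] C=[keg,valve,reel]
Tick 4: prefer B, take disk from B; A=[tile] B=[clip,mesh] C=[keg,valve,reel,disk]
Tick 5: prefer A, take tile from A; A=[-] B=[clip,mesh] C=[keg,valve,reel,disk,tile]
Tick 6: prefer B, take clip from B; A=[-] B=[mesh] C=[keg,valve,reel,disk,tile,clip]
Tick 7: prefer A, take mesh from B; A=[-] B=[-] C=[keg,valve,reel,disk,tile,clip,mesh]
Tick 8: prefer B, both empty, nothing taken; A=[-] B=[-] C=[keg,valve,reel,disk,tile,clip,mesh]
Tick 9: prefer A, both empty, nothing taken; A=[-] B=[-] C=[keg,valve,reel,disk,tile,clip,mesh]

Answer: keg valve reel disk tile clip mesh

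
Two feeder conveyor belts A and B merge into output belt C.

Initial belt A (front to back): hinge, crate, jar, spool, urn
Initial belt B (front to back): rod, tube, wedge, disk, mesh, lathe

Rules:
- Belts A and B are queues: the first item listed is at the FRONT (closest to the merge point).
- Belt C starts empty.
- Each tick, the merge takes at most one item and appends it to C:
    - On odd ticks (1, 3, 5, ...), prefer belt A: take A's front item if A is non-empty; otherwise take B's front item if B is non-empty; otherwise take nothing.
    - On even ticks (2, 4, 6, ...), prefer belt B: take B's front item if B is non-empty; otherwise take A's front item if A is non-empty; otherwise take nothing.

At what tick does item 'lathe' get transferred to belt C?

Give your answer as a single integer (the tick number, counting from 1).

Answer: 11

Derivation:
Tick 1: prefer A, take hinge from A; A=[crate,jar,spool,urn] B=[rod,tube,wedge,disk,mesh,lathe] C=[hinge]
Tick 2: prefer B, take rod from B; A=[crate,jar,spool,urn] B=[tube,wedge,disk,mesh,lathe] C=[hinge,rod]
Tick 3: prefer A, take crate from A; A=[jar,spool,urn] B=[tube,wedge,disk,mesh,lathe] C=[hinge,rod,crate]
Tick 4: prefer B, take tube from B; A=[jar,spool,urn] B=[wedge,disk,mesh,lathe] C=[hinge,rod,crate,tube]
Tick 5: prefer A, take jar from A; A=[spool,urn] B=[wedge,disk,mesh,lathe] C=[hinge,rod,crate,tube,jar]
Tick 6: prefer B, take wedge from B; A=[spool,urn] B=[disk,mesh,lathe] C=[hinge,rod,crate,tube,jar,wedge]
Tick 7: prefer A, take spool from A; A=[urn] B=[disk,mesh,lathe] C=[hinge,rod,crate,tube,jar,wedge,spool]
Tick 8: prefer B, take disk from B; A=[urn] B=[mesh,lathe] C=[hinge,rod,crate,tube,jar,wedge,spool,disk]
Tick 9: prefer A, take urn from A; A=[-] B=[mesh,lathe] C=[hinge,rod,crate,tube,jar,wedge,spool,disk,urn]
Tick 10: prefer B, take mesh from B; A=[-] B=[lathe] C=[hinge,rod,crate,tube,jar,wedge,spool,disk,urn,mesh]
Tick 11: prefer A, take lathe from B; A=[-] B=[-] C=[hinge,rod,crate,tube,jar,wedge,spool,disk,urn,mesh,lathe]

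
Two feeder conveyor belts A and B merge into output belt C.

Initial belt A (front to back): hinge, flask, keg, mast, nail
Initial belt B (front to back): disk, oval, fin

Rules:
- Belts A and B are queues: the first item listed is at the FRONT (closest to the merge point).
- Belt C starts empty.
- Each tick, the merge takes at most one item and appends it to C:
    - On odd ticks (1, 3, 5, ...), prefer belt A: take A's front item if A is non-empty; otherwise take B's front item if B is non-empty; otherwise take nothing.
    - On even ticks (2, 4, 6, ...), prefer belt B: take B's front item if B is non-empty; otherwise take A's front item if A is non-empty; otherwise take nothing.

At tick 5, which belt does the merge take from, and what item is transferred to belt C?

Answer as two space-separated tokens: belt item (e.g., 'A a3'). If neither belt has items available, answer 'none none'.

Answer: A keg

Derivation:
Tick 1: prefer A, take hinge from A; A=[flask,keg,mast,nail] B=[disk,oval,fin] C=[hinge]
Tick 2: prefer B, take disk from B; A=[flask,keg,mast,nail] B=[oval,fin] C=[hinge,disk]
Tick 3: prefer A, take flask from A; A=[keg,mast,nail] B=[oval,fin] C=[hinge,disk,flask]
Tick 4: prefer B, take oval from B; A=[keg,mast,nail] B=[fin] C=[hinge,disk,flask,oval]
Tick 5: prefer A, take keg from A; A=[mast,nail] B=[fin] C=[hinge,disk,flask,oval,keg]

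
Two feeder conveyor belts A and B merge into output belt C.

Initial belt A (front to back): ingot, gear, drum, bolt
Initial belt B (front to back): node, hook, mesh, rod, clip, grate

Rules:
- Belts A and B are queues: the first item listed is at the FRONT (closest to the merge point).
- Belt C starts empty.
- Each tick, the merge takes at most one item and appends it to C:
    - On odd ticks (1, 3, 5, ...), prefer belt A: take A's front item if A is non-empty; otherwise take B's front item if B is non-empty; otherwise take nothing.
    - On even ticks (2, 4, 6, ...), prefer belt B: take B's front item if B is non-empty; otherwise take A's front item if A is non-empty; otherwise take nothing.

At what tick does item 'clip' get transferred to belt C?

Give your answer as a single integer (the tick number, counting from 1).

Answer: 9

Derivation:
Tick 1: prefer A, take ingot from A; A=[gear,drum,bolt] B=[node,hook,mesh,rod,clip,grate] C=[ingot]
Tick 2: prefer B, take node from B; A=[gear,drum,bolt] B=[hook,mesh,rod,clip,grate] C=[ingot,node]
Tick 3: prefer A, take gear from A; A=[drum,bolt] B=[hook,mesh,rod,clip,grate] C=[ingot,node,gear]
Tick 4: prefer B, take hook from B; A=[drum,bolt] B=[mesh,rod,clip,grate] C=[ingot,node,gear,hook]
Tick 5: prefer A, take drum from A; A=[bolt] B=[mesh,rod,clip,grate] C=[ingot,node,gear,hook,drum]
Tick 6: prefer B, take mesh from B; A=[bolt] B=[rod,clip,grate] C=[ingot,node,gear,hook,drum,mesh]
Tick 7: prefer A, take bolt from A; A=[-] B=[rod,clip,grate] C=[ingot,node,gear,hook,drum,mesh,bolt]
Tick 8: prefer B, take rod from B; A=[-] B=[clip,grate] C=[ingot,node,gear,hook,drum,mesh,bolt,rod]
Tick 9: prefer A, take clip from B; A=[-] B=[grate] C=[ingot,node,gear,hook,drum,mesh,bolt,rod,clip]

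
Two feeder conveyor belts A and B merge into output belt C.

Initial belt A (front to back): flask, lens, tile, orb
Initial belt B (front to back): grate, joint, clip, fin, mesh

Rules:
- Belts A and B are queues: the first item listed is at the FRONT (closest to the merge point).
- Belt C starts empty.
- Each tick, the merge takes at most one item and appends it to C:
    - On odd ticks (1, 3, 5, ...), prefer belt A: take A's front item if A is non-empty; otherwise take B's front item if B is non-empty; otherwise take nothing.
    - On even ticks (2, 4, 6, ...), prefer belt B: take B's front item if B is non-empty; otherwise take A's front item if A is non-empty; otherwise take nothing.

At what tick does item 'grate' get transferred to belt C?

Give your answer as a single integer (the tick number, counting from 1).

Tick 1: prefer A, take flask from A; A=[lens,tile,orb] B=[grate,joint,clip,fin,mesh] C=[flask]
Tick 2: prefer B, take grate from B; A=[lens,tile,orb] B=[joint,clip,fin,mesh] C=[flask,grate]

Answer: 2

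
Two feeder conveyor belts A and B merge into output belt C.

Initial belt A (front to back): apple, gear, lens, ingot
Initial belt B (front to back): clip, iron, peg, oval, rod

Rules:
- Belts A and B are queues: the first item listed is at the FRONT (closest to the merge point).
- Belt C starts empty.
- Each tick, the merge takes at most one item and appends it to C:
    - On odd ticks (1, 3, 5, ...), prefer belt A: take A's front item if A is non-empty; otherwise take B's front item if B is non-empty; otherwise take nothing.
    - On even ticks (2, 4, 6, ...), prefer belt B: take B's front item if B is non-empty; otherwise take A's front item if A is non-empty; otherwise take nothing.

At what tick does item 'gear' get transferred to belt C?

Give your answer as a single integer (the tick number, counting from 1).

Answer: 3

Derivation:
Tick 1: prefer A, take apple from A; A=[gear,lens,ingot] B=[clip,iron,peg,oval,rod] C=[apple]
Tick 2: prefer B, take clip from B; A=[gear,lens,ingot] B=[iron,peg,oval,rod] C=[apple,clip]
Tick 3: prefer A, take gear from A; A=[lens,ingot] B=[iron,peg,oval,rod] C=[apple,clip,gear]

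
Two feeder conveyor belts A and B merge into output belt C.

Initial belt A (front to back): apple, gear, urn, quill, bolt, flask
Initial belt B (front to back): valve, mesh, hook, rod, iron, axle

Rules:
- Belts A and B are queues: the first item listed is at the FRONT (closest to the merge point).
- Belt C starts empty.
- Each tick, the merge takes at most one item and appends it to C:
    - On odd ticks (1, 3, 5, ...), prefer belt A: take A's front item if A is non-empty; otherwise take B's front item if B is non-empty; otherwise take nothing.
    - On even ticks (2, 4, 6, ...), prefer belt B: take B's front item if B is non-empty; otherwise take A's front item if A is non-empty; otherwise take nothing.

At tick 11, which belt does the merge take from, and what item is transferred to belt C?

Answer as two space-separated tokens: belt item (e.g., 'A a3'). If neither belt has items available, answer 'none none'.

Tick 1: prefer A, take apple from A; A=[gear,urn,quill,bolt,flask] B=[valve,mesh,hook,rod,iron,axle] C=[apple]
Tick 2: prefer B, take valve from B; A=[gear,urn,quill,bolt,flask] B=[mesh,hook,rod,iron,axle] C=[apple,valve]
Tick 3: prefer A, take gear from A; A=[urn,quill,bolt,flask] B=[mesh,hook,rod,iron,axle] C=[apple,valve,gear]
Tick 4: prefer B, take mesh from B; A=[urn,quill,bolt,flask] B=[hook,rod,iron,axle] C=[apple,valve,gear,mesh]
Tick 5: prefer A, take urn from A; A=[quill,bolt,flask] B=[hook,rod,iron,axle] C=[apple,valve,gear,mesh,urn]
Tick 6: prefer B, take hook from B; A=[quill,bolt,flask] B=[rod,iron,axle] C=[apple,valve,gear,mesh,urn,hook]
Tick 7: prefer A, take quill from A; A=[bolt,flask] B=[rod,iron,axle] C=[apple,valve,gear,mesh,urn,hook,quill]
Tick 8: prefer B, take rod from B; A=[bolt,flask] B=[iron,axle] C=[apple,valve,gear,mesh,urn,hook,quill,rod]
Tick 9: prefer A, take bolt from A; A=[flask] B=[iron,axle] C=[apple,valve,gear,mesh,urn,hook,quill,rod,bolt]
Tick 10: prefer B, take iron from B; A=[flask] B=[axle] C=[apple,valve,gear,mesh,urn,hook,quill,rod,bolt,iron]
Tick 11: prefer A, take flask from A; A=[-] B=[axle] C=[apple,valve,gear,mesh,urn,hook,quill,rod,bolt,iron,flask]

Answer: A flask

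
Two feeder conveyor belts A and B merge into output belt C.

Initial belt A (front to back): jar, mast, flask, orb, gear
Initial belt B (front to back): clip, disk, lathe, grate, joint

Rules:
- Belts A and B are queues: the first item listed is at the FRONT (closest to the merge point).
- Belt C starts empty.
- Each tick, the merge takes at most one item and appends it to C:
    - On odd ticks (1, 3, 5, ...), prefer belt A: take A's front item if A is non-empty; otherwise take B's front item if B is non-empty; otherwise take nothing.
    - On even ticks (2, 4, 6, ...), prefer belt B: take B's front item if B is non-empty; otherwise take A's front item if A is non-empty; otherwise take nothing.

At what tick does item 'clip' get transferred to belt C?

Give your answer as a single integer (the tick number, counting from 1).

Answer: 2

Derivation:
Tick 1: prefer A, take jar from A; A=[mast,flask,orb,gear] B=[clip,disk,lathe,grate,joint] C=[jar]
Tick 2: prefer B, take clip from B; A=[mast,flask,orb,gear] B=[disk,lathe,grate,joint] C=[jar,clip]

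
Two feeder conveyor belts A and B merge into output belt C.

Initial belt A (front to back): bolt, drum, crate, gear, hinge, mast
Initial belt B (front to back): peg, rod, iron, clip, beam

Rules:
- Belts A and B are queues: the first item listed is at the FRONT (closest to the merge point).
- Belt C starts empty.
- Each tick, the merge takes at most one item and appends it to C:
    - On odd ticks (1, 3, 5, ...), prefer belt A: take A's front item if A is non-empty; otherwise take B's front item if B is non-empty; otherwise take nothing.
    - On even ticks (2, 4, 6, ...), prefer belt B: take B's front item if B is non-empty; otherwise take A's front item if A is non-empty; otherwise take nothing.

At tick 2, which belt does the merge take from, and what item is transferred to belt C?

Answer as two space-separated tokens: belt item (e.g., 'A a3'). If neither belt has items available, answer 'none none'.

Tick 1: prefer A, take bolt from A; A=[drum,crate,gear,hinge,mast] B=[peg,rod,iron,clip,beam] C=[bolt]
Tick 2: prefer B, take peg from B; A=[drum,crate,gear,hinge,mast] B=[rod,iron,clip,beam] C=[bolt,peg]

Answer: B peg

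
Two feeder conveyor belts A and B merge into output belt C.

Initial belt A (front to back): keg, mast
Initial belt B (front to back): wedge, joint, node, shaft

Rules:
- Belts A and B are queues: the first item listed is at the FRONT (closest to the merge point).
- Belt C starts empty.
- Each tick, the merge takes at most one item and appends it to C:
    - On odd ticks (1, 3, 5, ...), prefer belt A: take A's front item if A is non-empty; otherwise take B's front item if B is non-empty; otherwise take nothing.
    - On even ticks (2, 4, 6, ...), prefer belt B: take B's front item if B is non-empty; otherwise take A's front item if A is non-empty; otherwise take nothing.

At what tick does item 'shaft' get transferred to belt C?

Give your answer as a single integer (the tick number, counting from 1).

Answer: 6

Derivation:
Tick 1: prefer A, take keg from A; A=[mast] B=[wedge,joint,node,shaft] C=[keg]
Tick 2: prefer B, take wedge from B; A=[mast] B=[joint,node,shaft] C=[keg,wedge]
Tick 3: prefer A, take mast from A; A=[-] B=[joint,node,shaft] C=[keg,wedge,mast]
Tick 4: prefer B, take joint from B; A=[-] B=[node,shaft] C=[keg,wedge,mast,joint]
Tick 5: prefer A, take node from B; A=[-] B=[shaft] C=[keg,wedge,mast,joint,node]
Tick 6: prefer B, take shaft from B; A=[-] B=[-] C=[keg,wedge,mast,joint,node,shaft]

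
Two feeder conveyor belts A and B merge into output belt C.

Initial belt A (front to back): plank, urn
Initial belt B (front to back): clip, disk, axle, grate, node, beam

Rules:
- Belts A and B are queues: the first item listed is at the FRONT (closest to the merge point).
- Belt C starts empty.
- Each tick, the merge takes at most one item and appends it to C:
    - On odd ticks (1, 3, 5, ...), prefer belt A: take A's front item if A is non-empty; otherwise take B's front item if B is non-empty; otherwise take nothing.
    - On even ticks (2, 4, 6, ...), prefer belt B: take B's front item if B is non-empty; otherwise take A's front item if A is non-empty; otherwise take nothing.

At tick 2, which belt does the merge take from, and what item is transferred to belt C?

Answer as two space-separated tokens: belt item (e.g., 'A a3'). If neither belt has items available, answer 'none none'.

Answer: B clip

Derivation:
Tick 1: prefer A, take plank from A; A=[urn] B=[clip,disk,axle,grate,node,beam] C=[plank]
Tick 2: prefer B, take clip from B; A=[urn] B=[disk,axle,grate,node,beam] C=[plank,clip]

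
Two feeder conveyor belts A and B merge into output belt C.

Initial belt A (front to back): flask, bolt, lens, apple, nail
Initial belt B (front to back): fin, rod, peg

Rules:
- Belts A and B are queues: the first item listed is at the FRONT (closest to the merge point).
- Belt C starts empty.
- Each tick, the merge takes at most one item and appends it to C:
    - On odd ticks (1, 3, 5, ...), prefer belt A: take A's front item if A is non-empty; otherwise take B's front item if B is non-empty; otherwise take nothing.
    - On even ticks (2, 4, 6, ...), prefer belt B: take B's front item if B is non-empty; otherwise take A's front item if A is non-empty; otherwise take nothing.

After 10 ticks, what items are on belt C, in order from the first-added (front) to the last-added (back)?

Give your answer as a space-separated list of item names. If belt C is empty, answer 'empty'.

Tick 1: prefer A, take flask from A; A=[bolt,lens,apple,nail] B=[fin,rod,peg] C=[flask]
Tick 2: prefer B, take fin from B; A=[bolt,lens,apple,nail] B=[rod,peg] C=[flask,fin]
Tick 3: prefer A, take bolt from A; A=[lens,apple,nail] B=[rod,peg] C=[flask,fin,bolt]
Tick 4: prefer B, take rod from B; A=[lens,apple,nail] B=[peg] C=[flask,fin,bolt,rod]
Tick 5: prefer A, take lens from A; A=[apple,nail] B=[peg] C=[flask,fin,bolt,rod,lens]
Tick 6: prefer B, take peg from B; A=[apple,nail] B=[-] C=[flask,fin,bolt,rod,lens,peg]
Tick 7: prefer A, take apple from A; A=[nail] B=[-] C=[flask,fin,bolt,rod,lens,peg,apple]
Tick 8: prefer B, take nail from A; A=[-] B=[-] C=[flask,fin,bolt,rod,lens,peg,apple,nail]
Tick 9: prefer A, both empty, nothing taken; A=[-] B=[-] C=[flask,fin,bolt,rod,lens,peg,apple,nail]
Tick 10: prefer B, both empty, nothing taken; A=[-] B=[-] C=[flask,fin,bolt,rod,lens,peg,apple,nail]

Answer: flask fin bolt rod lens peg apple nail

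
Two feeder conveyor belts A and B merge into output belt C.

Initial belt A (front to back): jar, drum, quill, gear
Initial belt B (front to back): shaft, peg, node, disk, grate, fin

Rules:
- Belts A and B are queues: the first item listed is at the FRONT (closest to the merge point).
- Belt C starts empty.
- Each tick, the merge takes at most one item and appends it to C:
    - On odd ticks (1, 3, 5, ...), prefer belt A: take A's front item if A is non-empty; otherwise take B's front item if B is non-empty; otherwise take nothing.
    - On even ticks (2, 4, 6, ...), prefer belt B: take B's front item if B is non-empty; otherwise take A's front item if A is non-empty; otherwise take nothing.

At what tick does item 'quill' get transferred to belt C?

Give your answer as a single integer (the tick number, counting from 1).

Answer: 5

Derivation:
Tick 1: prefer A, take jar from A; A=[drum,quill,gear] B=[shaft,peg,node,disk,grate,fin] C=[jar]
Tick 2: prefer B, take shaft from B; A=[drum,quill,gear] B=[peg,node,disk,grate,fin] C=[jar,shaft]
Tick 3: prefer A, take drum from A; A=[quill,gear] B=[peg,node,disk,grate,fin] C=[jar,shaft,drum]
Tick 4: prefer B, take peg from B; A=[quill,gear] B=[node,disk,grate,fin] C=[jar,shaft,drum,peg]
Tick 5: prefer A, take quill from A; A=[gear] B=[node,disk,grate,fin] C=[jar,shaft,drum,peg,quill]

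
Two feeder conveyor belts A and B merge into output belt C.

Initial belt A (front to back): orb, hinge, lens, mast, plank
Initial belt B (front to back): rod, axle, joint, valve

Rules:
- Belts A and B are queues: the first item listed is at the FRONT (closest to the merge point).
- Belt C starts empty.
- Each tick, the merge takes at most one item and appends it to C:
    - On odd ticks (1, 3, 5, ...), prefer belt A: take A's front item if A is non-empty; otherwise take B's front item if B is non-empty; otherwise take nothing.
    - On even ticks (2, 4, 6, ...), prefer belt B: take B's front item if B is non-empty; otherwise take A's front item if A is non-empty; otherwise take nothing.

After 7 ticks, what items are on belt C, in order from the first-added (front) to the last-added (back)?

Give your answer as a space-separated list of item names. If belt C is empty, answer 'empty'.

Answer: orb rod hinge axle lens joint mast

Derivation:
Tick 1: prefer A, take orb from A; A=[hinge,lens,mast,plank] B=[rod,axle,joint,valve] C=[orb]
Tick 2: prefer B, take rod from B; A=[hinge,lens,mast,plank] B=[axle,joint,valve] C=[orb,rod]
Tick 3: prefer A, take hinge from A; A=[lens,mast,plank] B=[axle,joint,valve] C=[orb,rod,hinge]
Tick 4: prefer B, take axle from B; A=[lens,mast,plank] B=[joint,valve] C=[orb,rod,hinge,axle]
Tick 5: prefer A, take lens from A; A=[mast,plank] B=[joint,valve] C=[orb,rod,hinge,axle,lens]
Tick 6: prefer B, take joint from B; A=[mast,plank] B=[valve] C=[orb,rod,hinge,axle,lens,joint]
Tick 7: prefer A, take mast from A; A=[plank] B=[valve] C=[orb,rod,hinge,axle,lens,joint,mast]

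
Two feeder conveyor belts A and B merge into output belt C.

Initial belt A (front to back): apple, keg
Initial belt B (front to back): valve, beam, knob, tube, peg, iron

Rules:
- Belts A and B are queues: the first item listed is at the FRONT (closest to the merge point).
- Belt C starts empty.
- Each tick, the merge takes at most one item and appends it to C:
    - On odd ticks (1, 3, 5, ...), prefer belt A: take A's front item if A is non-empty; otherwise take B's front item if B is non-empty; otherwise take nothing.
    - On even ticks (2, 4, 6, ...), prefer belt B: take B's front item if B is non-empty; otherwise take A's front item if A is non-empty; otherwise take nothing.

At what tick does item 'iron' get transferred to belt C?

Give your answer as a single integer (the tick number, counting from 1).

Tick 1: prefer A, take apple from A; A=[keg] B=[valve,beam,knob,tube,peg,iron] C=[apple]
Tick 2: prefer B, take valve from B; A=[keg] B=[beam,knob,tube,peg,iron] C=[apple,valve]
Tick 3: prefer A, take keg from A; A=[-] B=[beam,knob,tube,peg,iron] C=[apple,valve,keg]
Tick 4: prefer B, take beam from B; A=[-] B=[knob,tube,peg,iron] C=[apple,valve,keg,beam]
Tick 5: prefer A, take knob from B; A=[-] B=[tube,peg,iron] C=[apple,valve,keg,beam,knob]
Tick 6: prefer B, take tube from B; A=[-] B=[peg,iron] C=[apple,valve,keg,beam,knob,tube]
Tick 7: prefer A, take peg from B; A=[-] B=[iron] C=[apple,valve,keg,beam,knob,tube,peg]
Tick 8: prefer B, take iron from B; A=[-] B=[-] C=[apple,valve,keg,beam,knob,tube,peg,iron]

Answer: 8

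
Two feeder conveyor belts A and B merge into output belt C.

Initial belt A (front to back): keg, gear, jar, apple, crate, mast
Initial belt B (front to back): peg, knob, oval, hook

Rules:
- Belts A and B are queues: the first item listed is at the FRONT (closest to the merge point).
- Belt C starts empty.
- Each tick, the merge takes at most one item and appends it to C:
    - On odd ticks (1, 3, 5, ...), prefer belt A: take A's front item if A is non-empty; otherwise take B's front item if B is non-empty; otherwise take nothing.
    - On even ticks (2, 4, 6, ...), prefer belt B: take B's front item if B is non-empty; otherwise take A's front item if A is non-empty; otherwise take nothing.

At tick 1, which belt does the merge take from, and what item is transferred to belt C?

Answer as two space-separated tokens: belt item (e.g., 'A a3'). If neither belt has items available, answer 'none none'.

Answer: A keg

Derivation:
Tick 1: prefer A, take keg from A; A=[gear,jar,apple,crate,mast] B=[peg,knob,oval,hook] C=[keg]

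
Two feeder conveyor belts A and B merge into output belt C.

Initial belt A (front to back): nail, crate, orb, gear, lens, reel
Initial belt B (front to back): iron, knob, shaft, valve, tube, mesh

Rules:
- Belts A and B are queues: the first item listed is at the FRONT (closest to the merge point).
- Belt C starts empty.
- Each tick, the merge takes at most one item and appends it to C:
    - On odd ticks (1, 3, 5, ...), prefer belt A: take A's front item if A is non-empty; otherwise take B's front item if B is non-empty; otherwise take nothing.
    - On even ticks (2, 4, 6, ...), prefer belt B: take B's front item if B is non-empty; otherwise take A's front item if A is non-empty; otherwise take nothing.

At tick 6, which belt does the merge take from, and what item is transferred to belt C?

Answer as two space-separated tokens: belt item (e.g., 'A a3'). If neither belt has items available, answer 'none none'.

Tick 1: prefer A, take nail from A; A=[crate,orb,gear,lens,reel] B=[iron,knob,shaft,valve,tube,mesh] C=[nail]
Tick 2: prefer B, take iron from B; A=[crate,orb,gear,lens,reel] B=[knob,shaft,valve,tube,mesh] C=[nail,iron]
Tick 3: prefer A, take crate from A; A=[orb,gear,lens,reel] B=[knob,shaft,valve,tube,mesh] C=[nail,iron,crate]
Tick 4: prefer B, take knob from B; A=[orb,gear,lens,reel] B=[shaft,valve,tube,mesh] C=[nail,iron,crate,knob]
Tick 5: prefer A, take orb from A; A=[gear,lens,reel] B=[shaft,valve,tube,mesh] C=[nail,iron,crate,knob,orb]
Tick 6: prefer B, take shaft from B; A=[gear,lens,reel] B=[valve,tube,mesh] C=[nail,iron,crate,knob,orb,shaft]

Answer: B shaft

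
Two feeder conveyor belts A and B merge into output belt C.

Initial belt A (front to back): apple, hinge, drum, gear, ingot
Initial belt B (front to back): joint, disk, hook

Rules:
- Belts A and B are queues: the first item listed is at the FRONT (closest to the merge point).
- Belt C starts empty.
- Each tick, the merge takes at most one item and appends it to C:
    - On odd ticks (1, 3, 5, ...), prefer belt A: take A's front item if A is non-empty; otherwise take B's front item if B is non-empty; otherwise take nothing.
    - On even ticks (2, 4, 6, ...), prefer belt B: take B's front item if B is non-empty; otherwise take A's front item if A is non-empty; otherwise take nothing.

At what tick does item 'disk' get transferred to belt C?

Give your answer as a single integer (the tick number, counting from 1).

Answer: 4

Derivation:
Tick 1: prefer A, take apple from A; A=[hinge,drum,gear,ingot] B=[joint,disk,hook] C=[apple]
Tick 2: prefer B, take joint from B; A=[hinge,drum,gear,ingot] B=[disk,hook] C=[apple,joint]
Tick 3: prefer A, take hinge from A; A=[drum,gear,ingot] B=[disk,hook] C=[apple,joint,hinge]
Tick 4: prefer B, take disk from B; A=[drum,gear,ingot] B=[hook] C=[apple,joint,hinge,disk]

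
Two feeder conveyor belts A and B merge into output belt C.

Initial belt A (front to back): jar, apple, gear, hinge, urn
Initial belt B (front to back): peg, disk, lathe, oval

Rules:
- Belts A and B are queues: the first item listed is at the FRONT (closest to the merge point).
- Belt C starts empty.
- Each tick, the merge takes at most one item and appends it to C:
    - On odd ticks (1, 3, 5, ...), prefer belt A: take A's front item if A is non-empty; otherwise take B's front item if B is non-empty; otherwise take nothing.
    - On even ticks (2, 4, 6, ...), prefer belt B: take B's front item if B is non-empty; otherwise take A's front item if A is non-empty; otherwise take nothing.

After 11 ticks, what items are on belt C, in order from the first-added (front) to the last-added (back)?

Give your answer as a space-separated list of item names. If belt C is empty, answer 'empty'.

Answer: jar peg apple disk gear lathe hinge oval urn

Derivation:
Tick 1: prefer A, take jar from A; A=[apple,gear,hinge,urn] B=[peg,disk,lathe,oval] C=[jar]
Tick 2: prefer B, take peg from B; A=[apple,gear,hinge,urn] B=[disk,lathe,oval] C=[jar,peg]
Tick 3: prefer A, take apple from A; A=[gear,hinge,urn] B=[disk,lathe,oval] C=[jar,peg,apple]
Tick 4: prefer B, take disk from B; A=[gear,hinge,urn] B=[lathe,oval] C=[jar,peg,apple,disk]
Tick 5: prefer A, take gear from A; A=[hinge,urn] B=[lathe,oval] C=[jar,peg,apple,disk,gear]
Tick 6: prefer B, take lathe from B; A=[hinge,urn] B=[oval] C=[jar,peg,apple,disk,gear,lathe]
Tick 7: prefer A, take hinge from A; A=[urn] B=[oval] C=[jar,peg,apple,disk,gear,lathe,hinge]
Tick 8: prefer B, take oval from B; A=[urn] B=[-] C=[jar,peg,apple,disk,gear,lathe,hinge,oval]
Tick 9: prefer A, take urn from A; A=[-] B=[-] C=[jar,peg,apple,disk,gear,lathe,hinge,oval,urn]
Tick 10: prefer B, both empty, nothing taken; A=[-] B=[-] C=[jar,peg,apple,disk,gear,lathe,hinge,oval,urn]
Tick 11: prefer A, both empty, nothing taken; A=[-] B=[-] C=[jar,peg,apple,disk,gear,lathe,hinge,oval,urn]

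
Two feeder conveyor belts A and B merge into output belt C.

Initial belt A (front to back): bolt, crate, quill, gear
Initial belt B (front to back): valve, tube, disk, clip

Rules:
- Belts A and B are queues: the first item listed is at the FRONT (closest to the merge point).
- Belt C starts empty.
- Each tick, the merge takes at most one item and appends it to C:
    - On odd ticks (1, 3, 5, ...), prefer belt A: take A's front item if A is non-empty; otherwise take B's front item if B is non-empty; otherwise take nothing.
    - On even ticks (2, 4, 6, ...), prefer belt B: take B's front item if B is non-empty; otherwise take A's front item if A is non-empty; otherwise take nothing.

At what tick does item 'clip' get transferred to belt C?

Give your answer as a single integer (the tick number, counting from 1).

Answer: 8

Derivation:
Tick 1: prefer A, take bolt from A; A=[crate,quill,gear] B=[valve,tube,disk,clip] C=[bolt]
Tick 2: prefer B, take valve from B; A=[crate,quill,gear] B=[tube,disk,clip] C=[bolt,valve]
Tick 3: prefer A, take crate from A; A=[quill,gear] B=[tube,disk,clip] C=[bolt,valve,crate]
Tick 4: prefer B, take tube from B; A=[quill,gear] B=[disk,clip] C=[bolt,valve,crate,tube]
Tick 5: prefer A, take quill from A; A=[gear] B=[disk,clip] C=[bolt,valve,crate,tube,quill]
Tick 6: prefer B, take disk from B; A=[gear] B=[clip] C=[bolt,valve,crate,tube,quill,disk]
Tick 7: prefer A, take gear from A; A=[-] B=[clip] C=[bolt,valve,crate,tube,quill,disk,gear]
Tick 8: prefer B, take clip from B; A=[-] B=[-] C=[bolt,valve,crate,tube,quill,disk,gear,clip]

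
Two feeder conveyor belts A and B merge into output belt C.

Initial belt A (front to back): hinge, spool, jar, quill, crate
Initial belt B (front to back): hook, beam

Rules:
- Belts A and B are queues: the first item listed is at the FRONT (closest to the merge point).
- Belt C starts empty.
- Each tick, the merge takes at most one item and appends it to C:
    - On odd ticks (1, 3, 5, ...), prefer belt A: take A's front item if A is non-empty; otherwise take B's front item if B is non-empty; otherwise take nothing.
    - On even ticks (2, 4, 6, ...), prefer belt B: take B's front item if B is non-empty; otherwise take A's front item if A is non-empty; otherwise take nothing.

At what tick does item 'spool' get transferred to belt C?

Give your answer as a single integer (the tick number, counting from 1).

Tick 1: prefer A, take hinge from A; A=[spool,jar,quill,crate] B=[hook,beam] C=[hinge]
Tick 2: prefer B, take hook from B; A=[spool,jar,quill,crate] B=[beam] C=[hinge,hook]
Tick 3: prefer A, take spool from A; A=[jar,quill,crate] B=[beam] C=[hinge,hook,spool]

Answer: 3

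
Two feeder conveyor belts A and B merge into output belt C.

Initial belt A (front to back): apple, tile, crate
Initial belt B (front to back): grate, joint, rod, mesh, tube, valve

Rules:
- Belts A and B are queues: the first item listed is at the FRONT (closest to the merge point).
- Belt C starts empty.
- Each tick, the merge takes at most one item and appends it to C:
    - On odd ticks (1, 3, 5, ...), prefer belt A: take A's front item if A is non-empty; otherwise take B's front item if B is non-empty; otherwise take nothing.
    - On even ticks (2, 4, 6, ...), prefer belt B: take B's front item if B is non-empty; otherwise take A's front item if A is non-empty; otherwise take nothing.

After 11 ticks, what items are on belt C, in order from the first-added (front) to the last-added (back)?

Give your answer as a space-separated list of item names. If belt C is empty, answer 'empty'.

Tick 1: prefer A, take apple from A; A=[tile,crate] B=[grate,joint,rod,mesh,tube,valve] C=[apple]
Tick 2: prefer B, take grate from B; A=[tile,crate] B=[joint,rod,mesh,tube,valve] C=[apple,grate]
Tick 3: prefer A, take tile from A; A=[crate] B=[joint,rod,mesh,tube,valve] C=[apple,grate,tile]
Tick 4: prefer B, take joint from B; A=[crate] B=[rod,mesh,tube,valve] C=[apple,grate,tile,joint]
Tick 5: prefer A, take crate from A; A=[-] B=[rod,mesh,tube,valve] C=[apple,grate,tile,joint,crate]
Tick 6: prefer B, take rod from B; A=[-] B=[mesh,tube,valve] C=[apple,grate,tile,joint,crate,rod]
Tick 7: prefer A, take mesh from B; A=[-] B=[tube,valve] C=[apple,grate,tile,joint,crate,rod,mesh]
Tick 8: prefer B, take tube from B; A=[-] B=[valve] C=[apple,grate,tile,joint,crate,rod,mesh,tube]
Tick 9: prefer A, take valve from B; A=[-] B=[-] C=[apple,grate,tile,joint,crate,rod,mesh,tube,valve]
Tick 10: prefer B, both empty, nothing taken; A=[-] B=[-] C=[apple,grate,tile,joint,crate,rod,mesh,tube,valve]
Tick 11: prefer A, both empty, nothing taken; A=[-] B=[-] C=[apple,grate,tile,joint,crate,rod,mesh,tube,valve]

Answer: apple grate tile joint crate rod mesh tube valve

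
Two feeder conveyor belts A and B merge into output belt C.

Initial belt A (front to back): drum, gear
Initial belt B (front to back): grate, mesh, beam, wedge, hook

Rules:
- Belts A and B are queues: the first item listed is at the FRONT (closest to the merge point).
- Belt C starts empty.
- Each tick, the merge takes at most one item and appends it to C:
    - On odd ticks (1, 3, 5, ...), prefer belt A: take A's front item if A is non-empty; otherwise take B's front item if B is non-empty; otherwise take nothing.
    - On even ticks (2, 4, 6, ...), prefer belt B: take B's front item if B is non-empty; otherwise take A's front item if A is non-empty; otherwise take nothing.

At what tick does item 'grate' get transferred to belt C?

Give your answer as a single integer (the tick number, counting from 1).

Answer: 2

Derivation:
Tick 1: prefer A, take drum from A; A=[gear] B=[grate,mesh,beam,wedge,hook] C=[drum]
Tick 2: prefer B, take grate from B; A=[gear] B=[mesh,beam,wedge,hook] C=[drum,grate]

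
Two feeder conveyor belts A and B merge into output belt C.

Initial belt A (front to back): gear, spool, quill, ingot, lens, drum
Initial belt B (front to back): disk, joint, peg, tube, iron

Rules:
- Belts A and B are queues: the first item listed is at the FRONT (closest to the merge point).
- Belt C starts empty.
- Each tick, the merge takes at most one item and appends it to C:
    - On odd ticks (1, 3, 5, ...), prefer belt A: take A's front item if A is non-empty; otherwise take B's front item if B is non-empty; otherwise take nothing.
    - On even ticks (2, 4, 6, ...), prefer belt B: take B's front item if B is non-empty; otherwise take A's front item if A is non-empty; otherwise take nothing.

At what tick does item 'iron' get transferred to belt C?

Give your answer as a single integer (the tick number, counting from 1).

Tick 1: prefer A, take gear from A; A=[spool,quill,ingot,lens,drum] B=[disk,joint,peg,tube,iron] C=[gear]
Tick 2: prefer B, take disk from B; A=[spool,quill,ingot,lens,drum] B=[joint,peg,tube,iron] C=[gear,disk]
Tick 3: prefer A, take spool from A; A=[quill,ingot,lens,drum] B=[joint,peg,tube,iron] C=[gear,disk,spool]
Tick 4: prefer B, take joint from B; A=[quill,ingot,lens,drum] B=[peg,tube,iron] C=[gear,disk,spool,joint]
Tick 5: prefer A, take quill from A; A=[ingot,lens,drum] B=[peg,tube,iron] C=[gear,disk,spool,joint,quill]
Tick 6: prefer B, take peg from B; A=[ingot,lens,drum] B=[tube,iron] C=[gear,disk,spool,joint,quill,peg]
Tick 7: prefer A, take ingot from A; A=[lens,drum] B=[tube,iron] C=[gear,disk,spool,joint,quill,peg,ingot]
Tick 8: prefer B, take tube from B; A=[lens,drum] B=[iron] C=[gear,disk,spool,joint,quill,peg,ingot,tube]
Tick 9: prefer A, take lens from A; A=[drum] B=[iron] C=[gear,disk,spool,joint,quill,peg,ingot,tube,lens]
Tick 10: prefer B, take iron from B; A=[drum] B=[-] C=[gear,disk,spool,joint,quill,peg,ingot,tube,lens,iron]

Answer: 10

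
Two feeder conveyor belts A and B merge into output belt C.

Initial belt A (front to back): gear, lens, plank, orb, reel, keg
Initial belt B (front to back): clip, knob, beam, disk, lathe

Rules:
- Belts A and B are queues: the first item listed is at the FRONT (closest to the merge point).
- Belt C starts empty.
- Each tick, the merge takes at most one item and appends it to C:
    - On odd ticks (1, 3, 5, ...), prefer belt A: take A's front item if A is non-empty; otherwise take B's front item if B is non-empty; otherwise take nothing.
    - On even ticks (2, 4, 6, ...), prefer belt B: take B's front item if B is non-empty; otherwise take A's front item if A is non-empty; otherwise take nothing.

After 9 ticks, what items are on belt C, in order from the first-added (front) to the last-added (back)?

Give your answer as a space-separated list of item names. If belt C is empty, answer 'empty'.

Answer: gear clip lens knob plank beam orb disk reel

Derivation:
Tick 1: prefer A, take gear from A; A=[lens,plank,orb,reel,keg] B=[clip,knob,beam,disk,lathe] C=[gear]
Tick 2: prefer B, take clip from B; A=[lens,plank,orb,reel,keg] B=[knob,beam,disk,lathe] C=[gear,clip]
Tick 3: prefer A, take lens from A; A=[plank,orb,reel,keg] B=[knob,beam,disk,lathe] C=[gear,clip,lens]
Tick 4: prefer B, take knob from B; A=[plank,orb,reel,keg] B=[beam,disk,lathe] C=[gear,clip,lens,knob]
Tick 5: prefer A, take plank from A; A=[orb,reel,keg] B=[beam,disk,lathe] C=[gear,clip,lens,knob,plank]
Tick 6: prefer B, take beam from B; A=[orb,reel,keg] B=[disk,lathe] C=[gear,clip,lens,knob,plank,beam]
Tick 7: prefer A, take orb from A; A=[reel,keg] B=[disk,lathe] C=[gear,clip,lens,knob,plank,beam,orb]
Tick 8: prefer B, take disk from B; A=[reel,keg] B=[lathe] C=[gear,clip,lens,knob,plank,beam,orb,disk]
Tick 9: prefer A, take reel from A; A=[keg] B=[lathe] C=[gear,clip,lens,knob,plank,beam,orb,disk,reel]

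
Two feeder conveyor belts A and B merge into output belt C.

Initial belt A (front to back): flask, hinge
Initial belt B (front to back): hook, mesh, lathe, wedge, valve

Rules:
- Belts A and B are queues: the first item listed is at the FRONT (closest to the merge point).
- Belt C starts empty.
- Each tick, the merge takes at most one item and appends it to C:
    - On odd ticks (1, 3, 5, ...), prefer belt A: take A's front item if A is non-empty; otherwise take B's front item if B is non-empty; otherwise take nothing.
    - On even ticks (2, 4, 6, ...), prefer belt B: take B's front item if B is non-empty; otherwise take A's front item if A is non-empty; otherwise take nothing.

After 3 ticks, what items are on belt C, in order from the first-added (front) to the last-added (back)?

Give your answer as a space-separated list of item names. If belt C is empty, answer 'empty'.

Answer: flask hook hinge

Derivation:
Tick 1: prefer A, take flask from A; A=[hinge] B=[hook,mesh,lathe,wedge,valve] C=[flask]
Tick 2: prefer B, take hook from B; A=[hinge] B=[mesh,lathe,wedge,valve] C=[flask,hook]
Tick 3: prefer A, take hinge from A; A=[-] B=[mesh,lathe,wedge,valve] C=[flask,hook,hinge]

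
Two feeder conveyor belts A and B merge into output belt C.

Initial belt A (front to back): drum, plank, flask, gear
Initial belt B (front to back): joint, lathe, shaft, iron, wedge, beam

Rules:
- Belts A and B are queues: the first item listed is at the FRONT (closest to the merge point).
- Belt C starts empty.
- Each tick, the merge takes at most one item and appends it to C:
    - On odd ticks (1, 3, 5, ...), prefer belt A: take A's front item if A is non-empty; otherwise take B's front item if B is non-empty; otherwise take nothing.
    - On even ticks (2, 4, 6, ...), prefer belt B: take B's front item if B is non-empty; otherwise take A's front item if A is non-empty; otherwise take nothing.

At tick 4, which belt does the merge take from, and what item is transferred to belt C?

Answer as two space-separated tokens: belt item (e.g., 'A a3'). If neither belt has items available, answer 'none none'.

Answer: B lathe

Derivation:
Tick 1: prefer A, take drum from A; A=[plank,flask,gear] B=[joint,lathe,shaft,iron,wedge,beam] C=[drum]
Tick 2: prefer B, take joint from B; A=[plank,flask,gear] B=[lathe,shaft,iron,wedge,beam] C=[drum,joint]
Tick 3: prefer A, take plank from A; A=[flask,gear] B=[lathe,shaft,iron,wedge,beam] C=[drum,joint,plank]
Tick 4: prefer B, take lathe from B; A=[flask,gear] B=[shaft,iron,wedge,beam] C=[drum,joint,plank,lathe]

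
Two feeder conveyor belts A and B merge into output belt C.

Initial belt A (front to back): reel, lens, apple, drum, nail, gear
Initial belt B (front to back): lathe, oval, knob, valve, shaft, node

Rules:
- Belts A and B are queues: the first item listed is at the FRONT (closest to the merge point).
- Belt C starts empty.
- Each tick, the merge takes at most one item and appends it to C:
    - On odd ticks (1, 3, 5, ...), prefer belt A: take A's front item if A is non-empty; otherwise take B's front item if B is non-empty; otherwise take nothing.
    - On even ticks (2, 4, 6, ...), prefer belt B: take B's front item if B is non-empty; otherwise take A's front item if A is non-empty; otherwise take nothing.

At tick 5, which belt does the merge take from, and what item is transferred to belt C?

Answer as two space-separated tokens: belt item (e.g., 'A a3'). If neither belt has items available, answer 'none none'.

Tick 1: prefer A, take reel from A; A=[lens,apple,drum,nail,gear] B=[lathe,oval,knob,valve,shaft,node] C=[reel]
Tick 2: prefer B, take lathe from B; A=[lens,apple,drum,nail,gear] B=[oval,knob,valve,shaft,node] C=[reel,lathe]
Tick 3: prefer A, take lens from A; A=[apple,drum,nail,gear] B=[oval,knob,valve,shaft,node] C=[reel,lathe,lens]
Tick 4: prefer B, take oval from B; A=[apple,drum,nail,gear] B=[knob,valve,shaft,node] C=[reel,lathe,lens,oval]
Tick 5: prefer A, take apple from A; A=[drum,nail,gear] B=[knob,valve,shaft,node] C=[reel,lathe,lens,oval,apple]

Answer: A apple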